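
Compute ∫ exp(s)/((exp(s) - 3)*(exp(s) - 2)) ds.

log(exp(s) - 3) - log(exp(s) - 2) + C

Let u = e^s, du = e^s ds.
The integral becomes ∫ du/((u-2)(u-3)); decompose into partial fractions.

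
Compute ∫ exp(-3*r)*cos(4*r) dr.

4*exp(-3*r)*sin(4*r)/25 - 3*exp(-3*r)*cos(4*r)/25 + C

Let I denote the integral. Integrate by parts with u = cos(4*r), dv = exp(-3*r) dr, so v = -exp(-3*r)/3: I = -exp(-3*r)*cos(4*r)/3 − (4/3)·∫ exp(-3*r)*sin(4*r) dr.
Apply parts again with u = sin(4*r), dv = exp(-3*r) dr: ∫ exp(-3*r)*sin(4*r) dr = -exp(-3*r)*sin(4*r)/3 + (4/3)·I. Substituting back brings back I: I = 4*exp(-3*r)*sin(4*r)/9 - exp(-3*r)*cos(4*r)/3 − (16/9)·I.
Solving for I: (1 + 16/9)·I equals the remaining terms, so I = (9/25)·(4*exp(-3*r)*sin(4*r)/9 - exp(-3*r)*cos(4*r)/3).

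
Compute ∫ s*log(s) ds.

Use integration by parts with u = log(s), dv = s ds.
Then du = 1/s ds and v = s**2/2.

s**2*log(s)/2 - s**2/4 + C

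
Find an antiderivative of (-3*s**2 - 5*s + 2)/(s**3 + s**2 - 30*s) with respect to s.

-log(s)/15 - 98*log(s - 5)/55 - 38*log(s + 6)/33 + C

Factor the denominator: s*(s - 5)*(s + 6).
Partial-fraction decomposition: -38/(33*(s + 6)) - 98/(55*(s - 5)) - 1/(15*s).
Integrate each term: A/(s−a) contributes A·log|s−a|.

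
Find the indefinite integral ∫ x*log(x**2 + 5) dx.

Let u = x**2 + 5, so du = (2*x) dx.
The integral becomes (1/2)·∫ log(u) du; integrate by parts with u′=log(u), dv′=du.

x**2*log(x**2 + 5)/2 - x**2/2 + 5*log(x**2 + 5)/2 + C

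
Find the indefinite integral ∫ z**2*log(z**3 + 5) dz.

Let u = z**3 + 5, so du = (3*z**2) dz.
The integral becomes (1/3)·∫ log(u) du; integrate by parts with u′=log(u), dv′=du.

z**3*log(z**3 + 5)/3 - z**3/3 + 5*log(z**3 + 5)/3 + C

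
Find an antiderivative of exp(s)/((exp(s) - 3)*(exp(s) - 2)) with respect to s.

log(exp(s) - 3) - log(exp(s) - 2) + C

Let u = e^s, du = e^s ds.
The integral becomes ∫ du/((u-2)(u-3)); decompose into partial fractions.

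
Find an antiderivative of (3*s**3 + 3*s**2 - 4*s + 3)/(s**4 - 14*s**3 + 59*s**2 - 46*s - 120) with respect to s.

Factor the denominator: (s - 6)*(s - 5)*(s - 4)*(s + 1).
Partial-fraction decomposition: -1/(30*(s + 1)) + 227/(10*(s - 4)) - 433/(6*(s - 5)) + 105/(2*(s - 6)).
Integrate each term: A/(s−a) contributes A·log|s−a|.

105*log(s - 6)/2 - 433*log(s - 5)/6 + 227*log(s - 4)/10 - log(s + 1)/30 + C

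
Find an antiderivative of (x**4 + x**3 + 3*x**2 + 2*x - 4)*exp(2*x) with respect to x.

Use integration by parts with u = x**4 + x**3 + 3*x**2 + 2*x - 4, dv = exp(2*x) dx, so v = exp(2*x)/2.
Apply parts 4 times (tabular method): alternate signs, differentiate u down to 0, integrate dv up.

(4*x**4 - 4*x**3 + 18*x**2 - 10*x - 11)*exp(2*x)/8 + C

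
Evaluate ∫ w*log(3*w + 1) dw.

Use integration by parts with u = log(3*w + 1), dv = w dw.
Then du = 3/(3*w + 1) dw and v = w**2/2.

w**2*log(3*w + 1)/2 - w**2/4 + w/6 - log(3*w + 1)/18 + C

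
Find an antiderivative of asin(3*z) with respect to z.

Use integration by parts with u = arcsin(3*z), dv = dz.
Then du = 3/sqrt(-9*z**2 + 1) dz.

z*asin(3*z) + sqrt(-9*z**2 + 1)/3 + C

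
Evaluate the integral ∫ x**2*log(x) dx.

Use integration by parts with u = log(x), dv = x**2 dx.
Then du = 1/x dx and v = x**3/3.

x**3*log(x)/3 - x**3/9 + C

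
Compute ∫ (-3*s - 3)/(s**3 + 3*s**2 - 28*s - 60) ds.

-18*log(s - 5)/77 - 3*log(s + 2)/28 + 15*log(s + 6)/44 + C

Factor the denominator: (s - 5)*(s + 2)*(s + 6).
Partial-fraction decomposition: 15/(44*(s + 6)) - 3/(28*(s + 2)) - 18/(77*(s - 5)).
Integrate each term: A/(s−a) contributes A·log|s−a|.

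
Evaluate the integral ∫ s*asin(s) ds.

Use integration by parts with u = arcsin(s), dv = s ds.
Then du = 1/sqrt(-s**2 + 1) ds.

s**2*asin(s)/2 + s*sqrt(-s**2 + 1)/4 - asin(s)/4 + C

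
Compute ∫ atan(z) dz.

z*atan(z) - log(z**2 + 1)/2 + C

Use integration by parts with u = arctan(z), dv = dz.
Then du = 1/(z**2 + 1) dz.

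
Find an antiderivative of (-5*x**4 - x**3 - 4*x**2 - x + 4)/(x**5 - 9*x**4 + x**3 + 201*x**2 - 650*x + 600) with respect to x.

Factor the denominator: (x - 5)*(x - 4)*(x - 3)*(x - 2)*(x + 5).
Partial-fraction decomposition: -3091/(5040*(x + 5)) + 17/(7*(x - 2)) - 467/(16*(x - 3)) + 704/(9*(x - 4)) - 1117/(20*(x - 5)).
Integrate each term: A/(x−a) contributes A·log|x−a|.

-1117*log(x - 5)/20 + 704*log(x - 4)/9 - 467*log(x - 3)/16 + 17*log(x - 2)/7 - 3091*log(x + 5)/5040 + C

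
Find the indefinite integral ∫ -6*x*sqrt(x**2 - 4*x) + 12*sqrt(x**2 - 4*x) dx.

Let u = x**2 - 4*x, so du = (2*x - 4) dx.
Rewriting, the integral becomes -3·∫ √u du = -3·(2/3)u^(3/2).
Substituting back, u = x**2 - 4*x.

-2*(x**2 - 4*x)**(3/2) + C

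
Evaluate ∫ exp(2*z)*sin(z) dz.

Let I denote the integral. Integrate by parts with u = sin(z), dv = exp(2*z) dz, so v = exp(2*z)/2: I = exp(2*z)*sin(z)/2 − (1/2)·∫ exp(2*z)*cos(z) dz.
Apply parts again with u = cos(z), dv = exp(2*z) dz: ∫ exp(2*z)*cos(z) dz = exp(2*z)*cos(z)/2 + (1/2)·I. Substituting back brings back I: I = exp(2*z)*sin(z)/2 - exp(2*z)*cos(z)/4 − (1/4)·I.
Solving for I: (1 + 1/4)·I equals the remaining terms, so I = (4/5)·(exp(2*z)*sin(z)/2 - exp(2*z)*cos(z)/4).

2*exp(2*z)*sin(z)/5 - exp(2*z)*cos(z)/5 + C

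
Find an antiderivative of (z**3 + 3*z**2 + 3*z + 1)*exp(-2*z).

(-4*z**3 - 18*z**2 - 30*z - 19)*exp(-2*z)/8 + C

Use integration by parts with u = z**3 + 3*z**2 + 3*z + 1, dv = exp(-2*z) dz, so v = -exp(-2*z)/2.
Apply parts 3 times (tabular method): alternate signs, differentiate u down to 0, integrate dv up.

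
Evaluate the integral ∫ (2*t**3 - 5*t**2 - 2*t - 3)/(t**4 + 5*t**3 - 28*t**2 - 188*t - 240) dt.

Factor the denominator: (t - 6)*(t + 2)*(t + 4)*(t + 5).
Partial-fraction decomposition: 368/(33*(t + 5)) - 203/(20*(t + 4)) + 35/(48*(t + 2)) + 237/(880*(t - 6)).
Integrate each term: A/(t−a) contributes A·log|t−a|.

237*log(t - 6)/880 + 35*log(t + 2)/48 - 203*log(t + 4)/20 + 368*log(t + 5)/33 + C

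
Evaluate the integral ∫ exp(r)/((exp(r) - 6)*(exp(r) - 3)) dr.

log(exp(r) - 6)/3 - log(exp(r) - 3)/3 + C

Let u = e^r, du = e^r dr.
The integral becomes ∫ du/((u-6)(u-3)); decompose into partial fractions.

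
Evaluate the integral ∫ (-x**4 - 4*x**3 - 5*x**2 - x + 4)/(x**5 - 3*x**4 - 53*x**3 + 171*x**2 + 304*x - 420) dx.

Factor the denominator: (x - 6)*(x - 5)*(x - 1)*(x + 2)*(x + 7).
Partial-fraction decomposition: -421/(2080*(x + 7)) - 1/(420*(x + 2)) - 7/(480*(x - 1)) + 417/(112*(x - 5)) - 1171/(260*(x - 6)).
Integrate each term: A/(x−a) contributes A·log|x−a|.

-1171*log(x - 6)/260 + 417*log(x - 5)/112 - 7*log(x - 1)/480 - log(x + 2)/420 - 421*log(x + 7)/2080 + C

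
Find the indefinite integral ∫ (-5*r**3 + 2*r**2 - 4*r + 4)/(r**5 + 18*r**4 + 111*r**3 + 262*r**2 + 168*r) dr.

log(r)/42 - log(r + 1)/6 + 31*log(r + 4)/6 - 59*log(r + 6)/3 + 205*log(r + 7)/14 + C

Factor the denominator: r*(r + 1)*(r + 4)*(r + 6)*(r + 7).
Partial-fraction decomposition: 205/(14*(r + 7)) - 59/(3*(r + 6)) + 31/(6*(r + 4)) - 1/(6*(r + 1)) + 1/(42*r).
Integrate each term: A/(r−a) contributes A·log|r−a|.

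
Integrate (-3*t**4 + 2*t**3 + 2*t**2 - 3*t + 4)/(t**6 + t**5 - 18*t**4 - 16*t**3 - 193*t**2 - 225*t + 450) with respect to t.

-793*log(t - 5)/4760 - log(t - 1)/360 - 46*log(t + 2)/819 + 257*log(t + 5)/765 - 61*log(t**2 + 9)/1105 - 1319*atan(t/3)/6630 + C

Factor the denominator: (t - 5)*(t - 1)*(t + 2)*(t + 5)*(t**2 + 9).
Partial-fraction decomposition: -(244*t + 1319)/(2210*(t**2 + 9)) + 257/(765*(t + 5)) - 46/(819*(t + 2)) - 1/(360*(t - 1)) - 793/(4760*(t - 5)).
Integrate each term; A/(t−a) gives A·log|t−a|; the (Bt+D)/(t²+p²) term gives a log and an atan.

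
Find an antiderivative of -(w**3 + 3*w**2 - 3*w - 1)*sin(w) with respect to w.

Use integration by parts with u = w**3 + 3*w**2 - 3*w - 1, dv = -sin(w) dw, so v = cos(w).
Apply parts 3 times (tabular method): alternate signs, differentiate u down to 0, integrate dv up.

w**3*cos(w) - 3*w**2*sin(w) + 3*w**2*cos(w) - 6*w*sin(w) - 9*w*cos(w) + 9*sin(w) - 7*cos(w) + C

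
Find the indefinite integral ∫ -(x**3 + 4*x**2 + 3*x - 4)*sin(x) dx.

x**3*cos(x) - 3*x**2*sin(x) + 4*x**2*cos(x) - 8*x*sin(x) - 3*x*cos(x) + 3*sin(x) - 12*cos(x) + C

Use integration by parts with u = x**3 + 4*x**2 + 3*x - 4, dv = -sin(x) dx, so v = cos(x).
Apply parts 3 times (tabular method): alternate signs, differentiate u down to 0, integrate dv up.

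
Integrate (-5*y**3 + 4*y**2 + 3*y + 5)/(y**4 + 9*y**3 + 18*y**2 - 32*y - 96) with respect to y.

-13*log(y - 2)/180 - 167*log(y + 3)/5 + 1025*log(y + 4)/36 - 377/(6*y + 24) + C

Factor the denominator: (y - 2)*(y + 3)*(y + 4)**2.
Partial-fraction decomposition: 1025/(36*(y + 4)) + 377/(6*(y + 4)**2) - 167/(5*(y + 3)) - 13/(180*(y - 2)).
Integrate each term; A/(y−a) gives A·log|y−a|; A/(y−a)² gives −A/(y−a).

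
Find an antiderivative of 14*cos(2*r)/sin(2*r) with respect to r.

7*log(sin(2*r)) + C

Let u = sin(2*r), so du = (2*cos(2*r)) dr.
Rewriting, the integral becomes 7·∫ 1/u du = 7·log(u).
Substituting back, u = sin(2*r).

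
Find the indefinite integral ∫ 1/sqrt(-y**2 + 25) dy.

asin(y/5) + C

Substitute y = 5·sin(θ), so dy = 5·cos(θ) dθ and the radical becomes sqrt(-y**2 + 25) = 5·cos(θ) by the Pythagorean identity.
Integrate the resulting trig expression in θ, then back-substitute θ = asin(y/5), sin(θ) = y/5, cos(θ) = sqrt(-y**2 + 25)/5 (absorbing any constant into C).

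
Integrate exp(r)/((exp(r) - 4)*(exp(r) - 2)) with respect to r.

log(exp(r) - 4)/2 - log(exp(r) - 2)/2 + C

Let u = e^r, du = e^r dr.
The integral becomes ∫ du/((u-4)(u-2)); decompose into partial fractions.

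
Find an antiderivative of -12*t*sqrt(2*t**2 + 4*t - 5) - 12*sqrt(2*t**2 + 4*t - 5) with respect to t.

-2*(2*t**2 + 4*t - 5)**(3/2) + C

Let u = 2*t**2 + 4*t - 5, so du = (4*t + 4) dt.
Rewriting, the integral becomes -3·∫ √u du = -3·(2/3)u^(3/2).
Substituting back, u = 2*t**2 + 4*t - 5.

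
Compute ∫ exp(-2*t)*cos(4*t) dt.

Let I denote the integral. Integrate by parts with u = cos(4*t), dv = exp(-2*t) dt, so v = -exp(-2*t)/2: I = -exp(-2*t)*cos(4*t)/2 − 2·∫ exp(-2*t)*sin(4*t) dt.
Apply parts again with u = sin(4*t), dv = exp(-2*t) dt: ∫ exp(-2*t)*sin(4*t) dt = -exp(-2*t)*sin(4*t)/2 + 2·I. Substituting back brings back I: I = exp(-2*t)*sin(4*t) - exp(-2*t)*cos(4*t)/2 − 4·I.
Solving for I: (1 + 4)·I equals the remaining terms, so I = (1/5)·(exp(-2*t)*sin(4*t) - exp(-2*t)*cos(4*t)/2).

exp(-2*t)*sin(4*t)/5 - exp(-2*t)*cos(4*t)/10 + C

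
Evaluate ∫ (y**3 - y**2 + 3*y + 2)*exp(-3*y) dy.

(-y**3 - 3*y - 3)*exp(-3*y)/3 + C

Use integration by parts with u = y**3 - y**2 + 3*y + 2, dv = exp(-3*y) dy, so v = -exp(-3*y)/3.
Apply parts 3 times (tabular method): alternate signs, differentiate u down to 0, integrate dv up.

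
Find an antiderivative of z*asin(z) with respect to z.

Use integration by parts with u = arcsin(z), dv = z dz.
Then du = 1/sqrt(-z**2 + 1) dz.

z**2*asin(z)/2 + z*sqrt(-z**2 + 1)/4 - asin(z)/4 + C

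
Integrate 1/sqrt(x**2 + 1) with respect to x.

log(x + sqrt(x**2 + 1)) + C

Substitute x = tan(θ), so dx = sec(θ)^2 dθ and the radical becomes sqrt(x**2 + 1) = sec(θ) by the Pythagorean identity.
Integrate the resulting trig expression in θ, then back-substitute tan(θ) = x, sec(θ) = sqrt(x**2 + 1) (absorbing any constant into C).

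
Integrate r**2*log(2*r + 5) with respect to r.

r**3*log(2*r + 5)/3 - r**3/9 + 5*r**2/12 - 25*r/12 + 125*log(2*r + 5)/24 + C

Use integration by parts with u = log(2*r + 5), dv = r**2 dr.
Then du = 2/(2*r + 5) dr and v = r**3/3.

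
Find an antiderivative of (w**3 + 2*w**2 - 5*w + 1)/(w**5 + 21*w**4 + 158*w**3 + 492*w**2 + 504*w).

Factor the denominator: w*(w + 2)*(w + 6)**2*(w + 7).
Partial-fraction decomposition: -209/(35*(w + 7)) + 1739/(288*(w + 6)) - 113/(24*(w + 6)**2) - 11/(160*(w + 2)) + 1/(504*w).
Integrate each term; A/(w−a) gives A·log|w−a|; A/(w−a)² gives −A/(w−a).

log(w)/504 - 11*log(w + 2)/160 + 1739*log(w + 6)/288 - 209*log(w + 7)/35 + 113/(24*w + 144) + C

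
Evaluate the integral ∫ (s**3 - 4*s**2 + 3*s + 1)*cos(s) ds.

s**3*sin(s) - 4*s**2*sin(s) + 3*s**2*cos(s) - 3*s*sin(s) - 8*s*cos(s) + 9*sin(s) - 3*cos(s) + C

Use integration by parts with u = s**3 - 4*s**2 + 3*s + 1, dv = cos(s) ds, so v = sin(s).
Apply parts 3 times (tabular method): alternate signs, differentiate u down to 0, integrate dv up.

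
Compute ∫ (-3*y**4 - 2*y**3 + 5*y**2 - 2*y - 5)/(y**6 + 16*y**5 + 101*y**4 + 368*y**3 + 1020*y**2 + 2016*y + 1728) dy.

-log(y + 2)/16 - 5647*log(y + 4)/1250 + 3269*log(y + 6)/720 + 112*log(y**2 + 9)/5625 + 893*atan(y/3)/5625 - 557/(100*y + 400) + C

Factor the denominator: (y + 2)*(y + 4)**2*(y + 6)*(y**2 + 9).
Partial-fraction decomposition: (224*y + 2679)/(5625*(y**2 + 9)) + 3269/(720*(y + 6)) - 5647/(1250*(y + 4)) + 557/(100*(y + 4)**2) - 1/(16*(y + 2)).
Integrate each term; A/(y−a) gives A·log|y−a|; the (By+D)/(y²+p²) term gives a log and an atan.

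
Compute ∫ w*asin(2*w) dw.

w**2*asin(2*w)/2 + w*sqrt(-4*w**2 + 1)/8 - asin(2*w)/16 + C

Use integration by parts with u = arcsin(2*w), dv = w dw.
Then du = 2/sqrt(-4*w**2 + 1) dw.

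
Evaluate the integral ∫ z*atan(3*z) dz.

z**2*atan(3*z)/2 - z/6 + atan(3*z)/18 + C

Use integration by parts with u = arctan(3*z), dv = z dz.
Then du = 3/(9*z**2 + 1) dz.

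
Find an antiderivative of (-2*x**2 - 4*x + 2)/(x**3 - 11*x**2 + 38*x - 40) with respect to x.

Factor the denominator: (x - 5)*(x - 4)*(x - 2).
Partial-fraction decomposition: -7/(3*(x - 2)) + 23/(x - 4) - 68/(3*(x - 5)).
Integrate each term: A/(x−a) contributes A·log|x−a|.

-68*log(x - 5)/3 + 23*log(x - 4) - 7*log(x - 2)/3 + C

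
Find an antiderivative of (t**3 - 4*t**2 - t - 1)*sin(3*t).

Use integration by parts with u = t**3 - 4*t**2 - t - 1, dv = sin(3*t) dt, so v = -cos(3*t)/3.
Apply parts 3 times (tabular method): alternate signs, differentiate u down to 0, integrate dv up.

-t**3*cos(3*t)/3 + t**2*sin(3*t)/3 + 4*t**2*cos(3*t)/3 - 8*t*sin(3*t)/9 + 5*t*cos(3*t)/9 - 5*sin(3*t)/27 + cos(3*t)/27 + C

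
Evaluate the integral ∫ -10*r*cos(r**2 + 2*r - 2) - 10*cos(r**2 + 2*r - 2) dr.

-5*sin(r**2 + 2*r - 2) + C

Let u = r**2 + 2*r - 2, so du = (2*r + 2) dr.
Rewriting, the integral becomes -5·∫ cos(u) du = -5·sin(u).
Substituting back, u = r**2 + 2*r - 2.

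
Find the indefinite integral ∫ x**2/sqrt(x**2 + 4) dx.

Substitute x = 2·tan(θ), so dx = 2·sec(θ)^2 dθ and the radical becomes sqrt(x**2 + 4) = 2·sec(θ) by the Pythagorean identity.
Integrate the resulting trig expression in θ, then back-substitute tan(θ) = x/2, sec(θ) = sqrt(x**2 + 4)/2 (absorbing any constant into C).

x*sqrt(x**2 + 4)/2 - 2*log(x + sqrt(x**2 + 4)) + C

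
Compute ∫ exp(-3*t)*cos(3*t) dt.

exp(-3*t)*sin(3*t)/6 - exp(-3*t)*cos(3*t)/6 + C

Let I denote the integral. Integrate by parts with u = cos(3*t), dv = exp(-3*t) dt, so v = -exp(-3*t)/3: I = -exp(-3*t)*cos(3*t)/3 − ∫ exp(-3*t)*sin(3*t) dt.
Apply parts again with u = sin(3*t), dv = exp(-3*t) dt: ∫ exp(-3*t)*sin(3*t) dt = -exp(-3*t)*sin(3*t)/3 + I. Substituting back brings back I: I = exp(-3*t)*sin(3*t)/3 - exp(-3*t)*cos(3*t)/3 − I.
Solving for I: (1 + 1)·I equals the remaining terms, so I = (1/2)·(exp(-3*t)*sin(3*t)/3 - exp(-3*t)*cos(3*t)/3).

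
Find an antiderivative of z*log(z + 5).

Use integration by parts with u = log(z + 5), dv = z dz.
Then du = 1/(z + 5) dz and v = z**2/2.

z**2*log(z + 5)/2 - z**2/4 + 5*z/2 - 25*log(z + 5)/2 + C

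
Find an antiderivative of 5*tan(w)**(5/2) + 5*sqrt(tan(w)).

10*tan(w)**(3/2)/3 + C

Let u = tan(w), so du = (tan(w)**2 + 1) dw.
Rewriting, the integral becomes 5·∫ √u du = 5·(2/3)u^(3/2).
Substituting back, u = tan(w).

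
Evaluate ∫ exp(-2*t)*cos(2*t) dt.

Let I denote the integral. Integrate by parts with u = cos(2*t), dv = exp(-2*t) dt, so v = -exp(-2*t)/2: I = -exp(-2*t)*cos(2*t)/2 − ∫ exp(-2*t)*sin(2*t) dt.
Apply parts again with u = sin(2*t), dv = exp(-2*t) dt: ∫ exp(-2*t)*sin(2*t) dt = -exp(-2*t)*sin(2*t)/2 + I. Substituting back brings back I: I = exp(-2*t)*sin(2*t)/2 - exp(-2*t)*cos(2*t)/2 − I.
Solving for I: (1 + 1)·I equals the remaining terms, so I = (1/2)·(exp(-2*t)*sin(2*t)/2 - exp(-2*t)*cos(2*t)/2).

exp(-2*t)*sin(2*t)/4 - exp(-2*t)*cos(2*t)/4 + C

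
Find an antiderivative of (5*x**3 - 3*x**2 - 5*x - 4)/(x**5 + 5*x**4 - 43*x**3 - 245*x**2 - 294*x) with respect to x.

2*log(x)/147 + 1529*log(x - 7)/8820 - 23*log(x + 2)/45 + 151*log(x + 3)/120 - 1831*log(x + 7)/1960 + C

Factor the denominator: x*(x - 7)*(x + 2)*(x + 3)*(x + 7).
Partial-fraction decomposition: -1831/(1960*(x + 7)) + 151/(120*(x + 3)) - 23/(45*(x + 2)) + 1529/(8820*(x - 7)) + 2/(147*x).
Integrate each term: A/(x−a) contributes A·log|x−a|.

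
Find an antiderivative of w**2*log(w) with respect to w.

w**3*log(w)/3 - w**3/9 + C

Use integration by parts with u = log(w), dv = w**2 dw.
Then du = 1/w dw and v = w**3/3.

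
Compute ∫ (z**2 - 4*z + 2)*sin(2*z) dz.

-z**2*cos(2*z)/2 + z*sin(2*z)/2 + 2*z*cos(2*z) - sin(2*z) - 3*cos(2*z)/4 + C

Use integration by parts with u = z**2 - 4*z + 2, dv = sin(2*z) dz, so v = -cos(2*z)/2.
Apply parts 2 times (tabular method): alternate signs, differentiate u down to 0, integrate dv up.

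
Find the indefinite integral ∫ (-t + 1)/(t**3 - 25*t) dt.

Factor the denominator: t*(t - 5)*(t + 5).
Partial-fraction decomposition: 3/(25*(t + 5)) - 2/(25*(t - 5)) - 1/(25*t).
Integrate each term: A/(t−a) contributes A·log|t−a|.

-log(t)/25 - 2*log(t - 5)/25 + 3*log(t + 5)/25 + C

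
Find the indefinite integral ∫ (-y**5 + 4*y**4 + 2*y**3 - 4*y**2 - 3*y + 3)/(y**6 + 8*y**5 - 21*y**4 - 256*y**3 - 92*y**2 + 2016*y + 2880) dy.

-14089*log(y - 4)/238140 + 73*log(y + 2)/432 - 163*log(y + 3)/98 + 5293*log(y + 5)/486 - 827*log(y + 6)/80 - 11/(756*y - 3024) + C

Factor the denominator: (y - 4)**2*(y + 2)*(y + 3)*(y + 5)*(y + 6).
Partial-fraction decomposition: -827/(80*(y + 6)) + 5293/(486*(y + 5)) - 163/(98*(y + 3)) + 73/(432*(y + 2)) - 14089/(238140*(y - 4)) + 11/(756*(y - 4)**2).
Integrate each term; A/(y−a) gives A·log|y−a|; A/(y−a)² gives −A/(y−a).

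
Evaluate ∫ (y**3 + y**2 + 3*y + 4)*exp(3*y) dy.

(y**3 + 3*y + 3)*exp(3*y)/3 + C

Use integration by parts with u = y**3 + y**2 + 3*y + 4, dv = exp(3*y) dy, so v = exp(3*y)/3.
Apply parts 3 times (tabular method): alternate signs, differentiate u down to 0, integrate dv up.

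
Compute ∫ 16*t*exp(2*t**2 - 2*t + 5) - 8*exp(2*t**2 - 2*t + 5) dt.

Let u = 2*t**2 - 2*t + 5, so du = (4*t - 2) dt.
Rewriting, the integral becomes 4·∫ e^u du = 4·e^u.
Substituting back, u = 2*t**2 - 2*t + 5.

4*exp(2*t**2 - 2*t + 5) + C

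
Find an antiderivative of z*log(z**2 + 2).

Let u = z**2 + 2, so du = (2*z) dz.
The integral becomes (1/2)·∫ log(u) du; integrate by parts with u′=log(u), dv′=du.

z**2*log(z**2 + 2)/2 - z**2/2 + log(z**2 + 2) + C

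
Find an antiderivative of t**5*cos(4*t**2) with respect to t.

Let u = t², du = 2t dt; rewrite as (1/2)∫ u^2·cos(4u) du.
Now integrate by parts 2 times.

t**4*sin(4*t**2)/8 + t**2*cos(4*t**2)/16 - sin(4*t**2)/64 + C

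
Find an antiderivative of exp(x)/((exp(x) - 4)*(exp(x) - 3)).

log(exp(x) - 4) - log(exp(x) - 3) + C

Let u = e^x, du = e^x dx.
The integral becomes ∫ du/((u-3)(u-4)); decompose into partial fractions.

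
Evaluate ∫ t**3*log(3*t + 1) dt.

Use integration by parts with u = log(3*t + 1), dv = t**3 dt.
Then du = 3/(3*t + 1) dt and v = t**4/4.

t**4*log(3*t + 1)/4 - t**4/16 + t**3/36 - t**2/72 + t/108 - log(3*t + 1)/324 + C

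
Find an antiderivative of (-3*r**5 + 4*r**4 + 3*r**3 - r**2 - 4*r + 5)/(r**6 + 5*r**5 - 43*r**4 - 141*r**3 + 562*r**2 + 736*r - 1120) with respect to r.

Factor the denominator: (r - 4)**2*(r - 1)*(r + 2)*(r + 5)*(r + 7).
Partial-fraction decomposition: -2949/(484*(r + 7)) + 2875/(729*(r + 5)) - 29/(324*(r + 2)) + 1/(324*(r - 1)) - 269695/(352836*(r - 4)) - 1883/(1782*(r - 4)**2).
Integrate each term; A/(r−a) gives A·log|r−a|; A/(r−a)² gives −A/(r−a).

-269695*log(r - 4)/352836 + log(r - 1)/324 - 29*log(r + 2)/324 + 2875*log(r + 5)/729 - 2949*log(r + 7)/484 + 1883/(1782*r - 7128) + C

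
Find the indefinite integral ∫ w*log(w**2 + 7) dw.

Let u = w**2 + 7, so du = (2*w) dw.
The integral becomes (1/2)·∫ log(u) du; integrate by parts with u′=log(u), dv′=du.

w**2*log(w**2 + 7)/2 - w**2/2 + 7*log(w**2 + 7)/2 + C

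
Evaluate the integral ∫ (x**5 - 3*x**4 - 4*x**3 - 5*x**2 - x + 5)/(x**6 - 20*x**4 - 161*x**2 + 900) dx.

Factor the denominator: (x - 5)*(x - 2)*(x + 2)*(x + 5)*(x**2 + 9).
Partial-fraction decomposition: (116*x - 193)/(442*(x**2 + 9)) + 923/(1428*(x + 5)) - 61/(1092*(x + 2)) + 5/(84*(x - 2)) + 125/(1428*(x - 5)).
Integrate each term; A/(x−a) gives A·log|x−a|; the (Bx+D)/(x²+p²) term gives a log and an atan.

125*log(x - 5)/1428 + 5*log(x - 2)/84 - 61*log(x + 2)/1092 + 923*log(x + 5)/1428 + 29*log(x**2 + 9)/221 - 193*atan(x/3)/1326 + C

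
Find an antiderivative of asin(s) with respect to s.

Use integration by parts with u = arcsin(s), dv = ds.
Then du = 1/sqrt(-s**2 + 1) ds.

s*asin(s) + sqrt(-s**2 + 1) + C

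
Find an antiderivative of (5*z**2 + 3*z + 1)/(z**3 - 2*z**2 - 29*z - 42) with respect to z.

Factor the denominator: (z - 7)*(z + 2)*(z + 3).
Partial-fraction decomposition: 37/(10*(z + 3)) - 5/(3*(z + 2)) + 89/(30*(z - 7)).
Integrate each term: A/(z−a) contributes A·log|z−a|.

89*log(z - 7)/30 - 5*log(z + 2)/3 + 37*log(z + 3)/10 + C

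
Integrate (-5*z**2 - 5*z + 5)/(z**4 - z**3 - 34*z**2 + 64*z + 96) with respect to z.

-33*log(z - 4)/100 + log(z + 1)/25 + 29*log(z + 6)/100 + 19/(10*z - 40) + C

Factor the denominator: (z - 4)**2*(z + 1)*(z + 6).
Partial-fraction decomposition: 29/(100*(z + 6)) + 1/(25*(z + 1)) - 33/(100*(z - 4)) - 19/(10*(z - 4)**2).
Integrate each term; A/(z−a) gives A·log|z−a|; A/(z−a)² gives −A/(z−a).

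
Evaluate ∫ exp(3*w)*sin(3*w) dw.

exp(3*w)*sin(3*w)/6 - exp(3*w)*cos(3*w)/6 + C

Let I denote the integral. Integrate by parts with u = sin(3*w), dv = exp(3*w) dw, so v = exp(3*w)/3: I = exp(3*w)*sin(3*w)/3 − ∫ exp(3*w)*cos(3*w) dw.
Apply parts again with u = cos(3*w), dv = exp(3*w) dw: ∫ exp(3*w)*cos(3*w) dw = exp(3*w)*cos(3*w)/3 + I. Substituting back brings back I: I = exp(3*w)*sin(3*w)/3 - exp(3*w)*cos(3*w)/3 − I.
Solving for I: (1 + 1)·I equals the remaining terms, so I = (1/2)·(exp(3*w)*sin(3*w)/3 - exp(3*w)*cos(3*w)/3).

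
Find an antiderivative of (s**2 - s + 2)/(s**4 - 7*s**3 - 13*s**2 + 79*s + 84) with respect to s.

Factor the denominator: (s - 7)*(s - 4)*(s + 1)*(s + 3).
Partial-fraction decomposition: -1/(10*(s + 3)) + 1/(20*(s + 1)) - 2/(15*(s - 4)) + 11/(60*(s - 7)).
Integrate each term: A/(s−a) contributes A·log|s−a|.

11*log(s - 7)/60 - 2*log(s - 4)/15 + log(s + 1)/20 - log(s + 3)/10 + C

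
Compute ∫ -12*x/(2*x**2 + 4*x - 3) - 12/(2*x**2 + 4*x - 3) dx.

-3*log(2*x**2 + 4*x - 3) + C

Let u = 2*x**2 + 4*x - 3, so du = (4*x + 4) dx.
Rewriting, the integral becomes -3·∫ 1/u du = -3·log(u).
Substituting back, u = 2*x**2 + 4*x - 3.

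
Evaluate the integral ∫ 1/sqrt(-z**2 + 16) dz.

asin(z/4) + C

Substitute z = 4·sin(θ), so dz = 4·cos(θ) dθ and the radical becomes sqrt(-z**2 + 16) = 4·cos(θ) by the Pythagorean identity.
Integrate the resulting trig expression in θ, then back-substitute θ = asin(z/4), sin(θ) = z/4, cos(θ) = sqrt(-z**2 + 16)/4 (absorbing any constant into C).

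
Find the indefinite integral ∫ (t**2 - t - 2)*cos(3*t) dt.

t**2*sin(3*t)/3 - t*sin(3*t)/3 + 2*t*cos(3*t)/9 - 20*sin(3*t)/27 - cos(3*t)/9 + C

Use integration by parts with u = t**2 - t - 2, dv = cos(3*t) dt, so v = sin(3*t)/3.
Apply parts 2 times (tabular method): alternate signs, differentiate u down to 0, integrate dv up.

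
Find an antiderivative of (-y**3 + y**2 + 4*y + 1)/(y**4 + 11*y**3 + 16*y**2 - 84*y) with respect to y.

-log(y)/84 + 5*log(y - 2)/144 + 229*log(y + 6)/48 - 365*log(y + 7)/63 + C

Factor the denominator: y*(y - 2)*(y + 6)*(y + 7).
Partial-fraction decomposition: -365/(63*(y + 7)) + 229/(48*(y + 6)) + 5/(144*(y - 2)) - 1/(84*y).
Integrate each term: A/(y−a) contributes A·log|y−a|.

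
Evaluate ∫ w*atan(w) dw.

w**2*atan(w)/2 - w/2 + atan(w)/2 + C

Use integration by parts with u = arctan(w), dv = w dw.
Then du = 1/(w**2 + 1) dw.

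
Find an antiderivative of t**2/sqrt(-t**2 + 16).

Substitute t = 4·sin(θ), so dt = 4·cos(θ) dθ and the radical becomes sqrt(-t**2 + 16) = 4·cos(θ) by the Pythagorean identity.
Integrate the resulting trig expression in θ, then back-substitute θ = asin(t/4), sin(θ) = t/4, cos(θ) = sqrt(-t**2 + 16)/4 (absorbing any constant into C).

-t*sqrt(-t**2 + 16)/2 + 8*asin(t/4) + C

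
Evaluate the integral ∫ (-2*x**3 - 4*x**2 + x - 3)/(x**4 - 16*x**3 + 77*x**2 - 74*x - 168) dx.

Factor the denominator: (x - 7)*(x - 6)*(x - 4)*(x + 1).
Partial-fraction decomposition: 3/(140*(x + 1)) - 191/(30*(x - 4)) + 573/(14*(x - 6)) - 439/(12*(x - 7)).
Integrate each term: A/(x−a) contributes A·log|x−a|.

-439*log(x - 7)/12 + 573*log(x - 6)/14 - 191*log(x - 4)/30 + 3*log(x + 1)/140 + C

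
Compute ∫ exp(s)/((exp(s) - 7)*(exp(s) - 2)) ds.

log(exp(s) - 7)/5 - log(exp(s) - 2)/5 + C

Let u = e^s, du = e^s ds.
The integral becomes ∫ du/((u-2)(u-7)); decompose into partial fractions.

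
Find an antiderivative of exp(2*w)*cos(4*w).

Let I denote the integral. Integrate by parts with u = cos(4*w), dv = exp(2*w) dw, so v = exp(2*w)/2: I = exp(2*w)*cos(4*w)/2 + 2·∫ exp(2*w)*sin(4*w) dw.
Apply parts again with u = sin(4*w), dv = exp(2*w) dw: ∫ exp(2*w)*sin(4*w) dw = exp(2*w)*sin(4*w)/2 − 2·I. Substituting back brings back I: I = exp(2*w)*sin(4*w) + exp(2*w)*cos(4*w)/2 − 4·I.
Solving for I: (1 + 4)·I equals the remaining terms, so I = (1/5)·(exp(2*w)*sin(4*w) + exp(2*w)*cos(4*w)/2).

exp(2*w)*sin(4*w)/5 + exp(2*w)*cos(4*w)/10 + C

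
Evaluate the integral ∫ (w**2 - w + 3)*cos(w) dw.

Use integration by parts with u = w**2 - w + 3, dv = cos(w) dw, so v = sin(w).
Apply parts 2 times (tabular method): alternate signs, differentiate u down to 0, integrate dv up.

w**2*sin(w) - w*sin(w) + 2*w*cos(w) + sin(w) - cos(w) + C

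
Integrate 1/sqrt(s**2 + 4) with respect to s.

log(s + sqrt(s**2 + 4)) + C

Substitute s = 2·tan(θ), so ds = 2·sec(θ)^2 dθ and the radical becomes sqrt(s**2 + 4) = 2·sec(θ) by the Pythagorean identity.
Integrate the resulting trig expression in θ, then back-substitute tan(θ) = s/2, sec(θ) = sqrt(s**2 + 4)/2 (absorbing any constant into C).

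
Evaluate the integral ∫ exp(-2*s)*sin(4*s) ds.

-exp(-2*s)*sin(4*s)/10 - exp(-2*s)*cos(4*s)/5 + C

Let I denote the integral. Integrate by parts with u = sin(4*s), dv = exp(-2*s) ds, so v = -exp(-2*s)/2: I = -exp(-2*s)*sin(4*s)/2 + 2·∫ exp(-2*s)*cos(4*s) ds.
Apply parts again with u = cos(4*s), dv = exp(-2*s) ds: ∫ exp(-2*s)*cos(4*s) ds = -exp(-2*s)*cos(4*s)/2 − 2·I. Substituting back brings back I: I = -exp(-2*s)*sin(4*s)/2 - exp(-2*s)*cos(4*s) − 4·I.
Solving for I: (1 + 4)·I equals the remaining terms, so I = (1/5)·(-exp(-2*s)*sin(4*s)/2 - exp(-2*s)*cos(4*s)).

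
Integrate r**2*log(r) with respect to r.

Use integration by parts with u = log(r), dv = r**2 dr.
Then du = 1/r dr and v = r**3/3.

r**3*log(r)/3 - r**3/9 + C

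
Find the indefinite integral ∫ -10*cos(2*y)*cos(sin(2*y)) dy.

Let u = sin(2*y), so du = (2*cos(2*y)) dy.
Rewriting, the integral becomes -5·∫ cos(u) du = -5·sin(u).
Substituting back, u = sin(2*y).

-5*sin(sin(2*y)) + C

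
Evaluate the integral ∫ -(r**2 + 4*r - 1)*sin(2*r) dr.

r**2*cos(2*r)/2 - r*sin(2*r)/2 + 2*r*cos(2*r) - sin(2*r) - 3*cos(2*r)/4 + C

Use integration by parts with u = r**2 + 4*r - 1, dv = -sin(2*r) dr, so v = cos(2*r)/2.
Apply parts 2 times (tabular method): alternate signs, differentiate u down to 0, integrate dv up.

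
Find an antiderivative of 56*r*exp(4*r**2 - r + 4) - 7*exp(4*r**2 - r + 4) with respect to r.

7*exp(4*r**2 - r + 4) + C

Let u = 4*r**2 - r + 4, so du = (8*r - 1) dr.
Rewriting, the integral becomes 7·∫ e^u du = 7·e^u.
Substituting back, u = 4*r**2 - r + 4.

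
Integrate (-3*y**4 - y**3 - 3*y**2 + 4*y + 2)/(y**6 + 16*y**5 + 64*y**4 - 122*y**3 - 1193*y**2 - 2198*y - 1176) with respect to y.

Factor the denominator: (y - 4)*(y + 1)*(y + 2)*(y + 3)*(y + 7)**2.
Partial-fraction decomposition: -634511/(871200*(y + 7)) - 7033/(1320*(y + 7)**2) + 253/(224*(y + 3)) - 29/(75*(y + 2)) + 7/(360*(y + 1)) - 431/(12705*(y - 4)).
Integrate each term; A/(y−a) gives A·log|y−a|; A/(y−a)² gives −A/(y−a).

-431*log(y - 4)/12705 + 7*log(y + 1)/360 - 29*log(y + 2)/75 + 253*log(y + 3)/224 - 634511*log(y + 7)/871200 + 7033/(1320*y + 9240) + C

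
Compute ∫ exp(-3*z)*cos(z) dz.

Let I denote the integral. Integrate by parts with u = cos(z), dv = exp(-3*z) dz, so v = -exp(-3*z)/3: I = -exp(-3*z)*cos(z)/3 − (1/3)·∫ exp(-3*z)*sin(z) dz.
Apply parts again with u = sin(z), dv = exp(-3*z) dz: ∫ exp(-3*z)*sin(z) dz = -exp(-3*z)*sin(z)/3 + (1/3)·I. Substituting back brings back I: I = exp(-3*z)*sin(z)/9 - exp(-3*z)*cos(z)/3 − (1/9)·I.
Solving for I: (1 + 1/9)·I equals the remaining terms, so I = (9/10)·(exp(-3*z)*sin(z)/9 - exp(-3*z)*cos(z)/3).

exp(-3*z)*sin(z)/10 - 3*exp(-3*z)*cos(z)/10 + C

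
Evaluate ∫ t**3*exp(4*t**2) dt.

Let u = t², du = 2t dt; rewrite as (1/2)∫ u^1·exp(4u) du.
Now integrate by parts 1 time.

(4*t**2 - 1)*exp(4*t**2)/32 + C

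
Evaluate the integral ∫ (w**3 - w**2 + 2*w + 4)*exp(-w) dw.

(-w**3 - 2*w**2 - 6*w - 10)*exp(-w) + C

Use integration by parts with u = w**3 - w**2 + 2*w + 4, dv = exp(-w) dw, so v = -exp(-w).
Apply parts 3 times (tabular method): alternate signs, differentiate u down to 0, integrate dv up.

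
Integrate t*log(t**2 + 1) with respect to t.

t**2*log(t**2 + 1)/2 - t**2/2 + log(t**2 + 1)/2 + C

Let u = t**2 + 1, so du = (2*t) dt.
The integral becomes (1/2)·∫ log(u) du; integrate by parts with u′=log(u), dv′=du.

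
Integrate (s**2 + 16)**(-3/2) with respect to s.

Substitute s = 4·tan(θ), so ds = 4·sec(θ)^2 dθ and the radical becomes sqrt(s**2 + 16) = 4·sec(θ) by the Pythagorean identity.
Integrate the resulting trig expression in θ, then back-substitute tan(θ) = s/4, sec(θ) = sqrt(s**2 + 16)/4 (absorbing any constant into C).

s/(16*sqrt(s**2 + 16)) + C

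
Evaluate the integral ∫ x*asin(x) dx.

x**2*asin(x)/2 + x*sqrt(-x**2 + 1)/4 - asin(x)/4 + C

Use integration by parts with u = arcsin(x), dv = x dx.
Then du = 1/sqrt(-x**2 + 1) dx.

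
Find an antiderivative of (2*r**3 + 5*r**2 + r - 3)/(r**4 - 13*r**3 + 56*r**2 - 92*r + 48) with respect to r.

Factor the denominator: (r - 6)*(r - 4)*(r - 2)*(r - 1).
Partial-fraction decomposition: -1/(3*(r - 1)) + 35/(8*(r - 2)) - 209/(12*(r - 4)) + 123/(8*(r - 6)).
Integrate each term: A/(r−a) contributes A·log|r−a|.

123*log(r - 6)/8 - 209*log(r - 4)/12 + 35*log(r - 2)/8 - log(r - 1)/3 + C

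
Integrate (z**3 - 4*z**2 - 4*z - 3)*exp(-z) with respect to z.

Use integration by parts with u = z**3 - 4*z**2 - 4*z - 3, dv = exp(-z) dz, so v = -exp(-z).
Apply parts 3 times (tabular method): alternate signs, differentiate u down to 0, integrate dv up.

(-z**3 + z**2 + 6*z + 9)*exp(-z) + C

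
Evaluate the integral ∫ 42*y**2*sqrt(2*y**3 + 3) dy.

Let u = 2*y**3 + 3, so du = (6*y**2) dy.
Rewriting, the integral becomes 7·∫ √u du = 7·(2/3)u^(3/2).
Substituting back, u = 2*y**3 + 3.

14*(2*y**3 + 3)**(3/2)/3 + C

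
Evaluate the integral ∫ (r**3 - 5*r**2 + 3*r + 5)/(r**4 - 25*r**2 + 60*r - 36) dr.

-2*log(r - 3)/9 + log(r - 2)/8 + 2*log(r - 1)/7 + 409*log(r + 6)/504 + C

Factor the denominator: (r - 3)*(r - 2)*(r - 1)*(r + 6).
Partial-fraction decomposition: 409/(504*(r + 6)) + 2/(7*(r - 1)) + 1/(8*(r - 2)) - 2/(9*(r - 3)).
Integrate each term: A/(r−a) contributes A·log|r−a|.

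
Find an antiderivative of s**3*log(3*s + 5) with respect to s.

Use integration by parts with u = log(3*s + 5), dv = s**3 ds.
Then du = 3/(3*s + 5) ds and v = s**4/4.

s**4*log(3*s + 5)/4 - s**4/16 + 5*s**3/36 - 25*s**2/72 + 125*s/108 - 625*log(3*s + 5)/324 + C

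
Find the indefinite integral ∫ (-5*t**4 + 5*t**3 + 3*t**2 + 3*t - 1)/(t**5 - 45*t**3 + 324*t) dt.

-log(t)/324 - 5275*log(t - 6)/1944 + 235*log(t - 3)/486 + 523*log(t + 3)/486 - 7471*log(t + 6)/1944 + C

Factor the denominator: t*(t - 6)*(t - 3)*(t + 3)*(t + 6).
Partial-fraction decomposition: -7471/(1944*(t + 6)) + 523/(486*(t + 3)) + 235/(486*(t - 3)) - 5275/(1944*(t - 6)) - 1/(324*t).
Integrate each term: A/(t−a) contributes A·log|t−a|.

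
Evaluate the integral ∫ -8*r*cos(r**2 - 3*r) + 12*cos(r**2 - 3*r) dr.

-4*sin(r**2 - 3*r) + C

Let u = r**2 - 3*r, so du = (2*r - 3) dr.
Rewriting, the integral becomes -4·∫ cos(u) du = -4·sin(u).
Substituting back, u = r**2 - 3*r.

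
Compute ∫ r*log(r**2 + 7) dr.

r**2*log(r**2 + 7)/2 - r**2/2 + 7*log(r**2 + 7)/2 + C

Let u = r**2 + 7, so du = (2*r) dr.
The integral becomes (1/2)·∫ log(u) du; integrate by parts with u′=log(u), dv′=du.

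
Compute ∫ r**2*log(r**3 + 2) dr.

r**3*log(r**3 + 2)/3 - r**3/3 + 2*log(r**3 + 2)/3 + C

Let u = r**3 + 2, so du = (3*r**2) dr.
The integral becomes (1/3)·∫ log(u) du; integrate by parts with u′=log(u), dv′=du.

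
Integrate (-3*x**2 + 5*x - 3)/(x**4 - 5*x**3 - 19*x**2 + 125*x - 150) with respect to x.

-53*log(x - 5)/60 + 15*log(x - 3)/16 - 5*log(x - 2)/21 + 103*log(x + 5)/560 + C

Factor the denominator: (x - 5)*(x - 3)*(x - 2)*(x + 5).
Partial-fraction decomposition: 103/(560*(x + 5)) - 5/(21*(x - 2)) + 15/(16*(x - 3)) - 53/(60*(x - 5)).
Integrate each term: A/(x−a) contributes A·log|x−a|.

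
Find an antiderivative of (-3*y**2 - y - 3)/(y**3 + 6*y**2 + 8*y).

-3*log(y)/8 + 13*log(y + 2)/4 - 47*log(y + 4)/8 + C

Factor the denominator: y*(y + 2)*(y + 4).
Partial-fraction decomposition: -47/(8*(y + 4)) + 13/(4*(y + 2)) - 3/(8*y).
Integrate each term: A/(y−a) contributes A·log|y−a|.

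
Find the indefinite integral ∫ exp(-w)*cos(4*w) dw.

4*exp(-w)*sin(4*w)/17 - exp(-w)*cos(4*w)/17 + C

Let I denote the integral. Integrate by parts with u = cos(4*w), dv = exp(-w) dw, so v = -exp(-w): I = -exp(-w)*cos(4*w) − 4·∫ exp(-w)*sin(4*w) dw.
Apply parts again with u = sin(4*w), dv = exp(-w) dw: ∫ exp(-w)*sin(4*w) dw = -exp(-w)*sin(4*w) + 4·I. Substituting back brings back I: I = 4*exp(-w)*sin(4*w) - exp(-w)*cos(4*w) − 16·I.
Solving for I: (1 + 16)·I equals the remaining terms, so I = (1/17)·(4*exp(-w)*sin(4*w) - exp(-w)*cos(4*w)).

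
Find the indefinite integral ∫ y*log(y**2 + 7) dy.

Let u = y**2 + 7, so du = (2*y) dy.
The integral becomes (1/2)·∫ log(u) du; integrate by parts with u′=log(u), dv′=du.

y**2*log(y**2 + 7)/2 - y**2/2 + 7*log(y**2 + 7)/2 + C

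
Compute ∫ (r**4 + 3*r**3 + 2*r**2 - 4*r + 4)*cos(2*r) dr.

r**4*sin(2*r)/2 + 3*r**3*sin(2*r)/2 + r**3*cos(2*r) - r**2*sin(2*r)/2 + 9*r**2*cos(2*r)/4 - 17*r*sin(2*r)/4 - r*cos(2*r)/2 + 9*sin(2*r)/4 - 17*cos(2*r)/8 + C

Use integration by parts with u = r**4 + 3*r**3 + 2*r**2 - 4*r + 4, dv = cos(2*r) dr, so v = sin(2*r)/2.
Apply parts 4 times (tabular method): alternate signs, differentiate u down to 0, integrate dv up.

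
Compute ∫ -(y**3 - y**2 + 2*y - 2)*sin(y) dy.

y**3*cos(y) - 3*y**2*sin(y) - y**2*cos(y) + 2*y*sin(y) - 4*y*cos(y) + 4*sin(y) + C

Use integration by parts with u = y**3 - y**2 + 2*y - 2, dv = -sin(y) dy, so v = cos(y).
Apply parts 3 times (tabular method): alternate signs, differentiate u down to 0, integrate dv up.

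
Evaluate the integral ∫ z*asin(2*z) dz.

Use integration by parts with u = arcsin(2*z), dv = z dz.
Then du = 2/sqrt(-4*z**2 + 1) dz.

z**2*asin(2*z)/2 + z*sqrt(-4*z**2 + 1)/8 - asin(2*z)/16 + C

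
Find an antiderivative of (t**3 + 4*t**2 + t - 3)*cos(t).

Use integration by parts with u = t**3 + 4*t**2 + t - 3, dv = cos(t) dt, so v = sin(t).
Apply parts 3 times (tabular method): alternate signs, differentiate u down to 0, integrate dv up.

t**3*sin(t) + 4*t**2*sin(t) + 3*t**2*cos(t) - 5*t*sin(t) + 8*t*cos(t) - 11*sin(t) - 5*cos(t) + C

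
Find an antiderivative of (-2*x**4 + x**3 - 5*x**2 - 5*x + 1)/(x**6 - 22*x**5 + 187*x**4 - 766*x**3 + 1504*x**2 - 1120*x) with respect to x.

-log(x)/1120 - 2369*log(x - 7)/315 + 637*log(x - 5)/15 - 9937*log(x - 4)/288 - 53*log(x - 2)/120 + 547/(24*x - 96) + C

Factor the denominator: x*(x - 7)*(x - 5)*(x - 4)**2*(x - 2).
Partial-fraction decomposition: -53/(120*(x - 2)) - 9937/(288*(x - 4)) - 547/(24*(x - 4)**2) + 637/(15*(x - 5)) - 2369/(315*(x - 7)) - 1/(1120*x).
Integrate each term; A/(x−a) gives A·log|x−a|; A/(x−a)² gives −A/(x−a).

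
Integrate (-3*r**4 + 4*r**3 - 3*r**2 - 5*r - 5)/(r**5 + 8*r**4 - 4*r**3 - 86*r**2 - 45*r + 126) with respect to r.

-91*log(r - 3)/300 + log(r - 1)/16 - 29*log(r + 2)/25 + 23*log(r + 3)/6 - 2173*log(r + 7)/400 + C

Factor the denominator: (r - 3)*(r - 1)*(r + 2)*(r + 3)*(r + 7).
Partial-fraction decomposition: -2173/(400*(r + 7)) + 23/(6*(r + 3)) - 29/(25*(r + 2)) + 1/(16*(r - 1)) - 91/(300*(r - 3)).
Integrate each term: A/(r−a) contributes A·log|r−a|.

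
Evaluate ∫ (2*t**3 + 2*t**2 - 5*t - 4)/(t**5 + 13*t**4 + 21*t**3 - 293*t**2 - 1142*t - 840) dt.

271*log(t - 5)/7128 - log(t + 1)/540 - 40*log(t + 4)/81 + 167*log(t + 6)/55 - 557*log(t + 7)/216 + C

Factor the denominator: (t - 5)*(t + 1)*(t + 4)*(t + 6)*(t + 7).
Partial-fraction decomposition: -557/(216*(t + 7)) + 167/(55*(t + 6)) - 40/(81*(t + 4)) - 1/(540*(t + 1)) + 271/(7128*(t - 5)).
Integrate each term: A/(t−a) contributes A·log|t−a|.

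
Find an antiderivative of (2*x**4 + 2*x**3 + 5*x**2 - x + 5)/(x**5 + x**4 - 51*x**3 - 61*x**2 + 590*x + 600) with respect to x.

Factor the denominator: (x - 6)*(x - 4)*(x + 1)*(x + 5)**2.
Partial-fraction decomposition: 153631/(156816*(x + 5)) - 1135/(396*(x + 5)**2) + 11/(560*(x + 1)) - 721/(810*(x - 4)) + 3203/(1694*(x - 6)).
Integrate each term; A/(x−a) gives A·log|x−a|; A/(x−a)² gives −A/(x−a).

3203*log(x - 6)/1694 - 721*log(x - 4)/810 + 11*log(x + 1)/560 + 153631*log(x + 5)/156816 + 1135/(396*x + 1980) + C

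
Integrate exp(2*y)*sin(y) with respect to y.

Let I denote the integral. Integrate by parts with u = sin(y), dv = exp(2*y) dy, so v = exp(2*y)/2: I = exp(2*y)*sin(y)/2 − (1/2)·∫ exp(2*y)*cos(y) dy.
Apply parts again with u = cos(y), dv = exp(2*y) dy: ∫ exp(2*y)*cos(y) dy = exp(2*y)*cos(y)/2 + (1/2)·I. Substituting back brings back I: I = exp(2*y)*sin(y)/2 - exp(2*y)*cos(y)/4 − (1/4)·I.
Solving for I: (1 + 1/4)·I equals the remaining terms, so I = (4/5)·(exp(2*y)*sin(y)/2 - exp(2*y)*cos(y)/4).

2*exp(2*y)*sin(y)/5 - exp(2*y)*cos(y)/5 + C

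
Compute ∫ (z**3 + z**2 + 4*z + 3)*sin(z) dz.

Use integration by parts with u = z**3 + z**2 + 4*z + 3, dv = sin(z) dz, so v = -cos(z).
Apply parts 3 times (tabular method): alternate signs, differentiate u down to 0, integrate dv up.

-z**3*cos(z) + 3*z**2*sin(z) - z**2*cos(z) + 2*z*sin(z) + 2*z*cos(z) - 2*sin(z) - cos(z) + C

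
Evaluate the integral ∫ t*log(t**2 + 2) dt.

Let u = t**2 + 2, so du = (2*t) dt.
The integral becomes (1/2)·∫ log(u) du; integrate by parts with u′=log(u), dv′=du.

t**2*log(t**2 + 2)/2 - t**2/2 + log(t**2 + 2) + C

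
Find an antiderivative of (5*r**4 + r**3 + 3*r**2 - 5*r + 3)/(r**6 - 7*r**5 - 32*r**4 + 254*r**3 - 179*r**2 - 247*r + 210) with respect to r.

Factor the denominator: (r - 7)*(r - 5)*(r - 1)**2*(r + 1)*(r + 6).
Partial-fraction decomposition: -183/(1001*(r + 6)) + 1/(64*(r + 1)) + 269/(4032*(r - 1)) + 1/(48*(r - 1)**2) - 1101/(704*(r - 5)) + 12463/(7488*(r - 7)).
Integrate each term; A/(r−a) gives A·log|r−a|; A/(r−a)² gives −A/(r−a).

12463*log(r - 7)/7488 - 1101*log(r - 5)/704 + 269*log(r - 1)/4032 + log(r + 1)/64 - 183*log(r + 6)/1001 - 1/(48*r - 48) + C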